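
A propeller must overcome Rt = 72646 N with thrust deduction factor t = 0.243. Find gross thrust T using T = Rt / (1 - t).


Formula: T = Rt / (1 - t)
Step 1 — (1 - t) = 1 - 0.243 = 0.757
Step 2 — T = 72646 / 0.757 ≈ 95966 N (5 s.f.)

95966 N


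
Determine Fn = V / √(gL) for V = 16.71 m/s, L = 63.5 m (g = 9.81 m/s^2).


Formula: Fn = V / sqrt(g * L)
Step 1 — g * L = 9.81 * 63.5 = 622.935
Step 2 — sqrt(g * L) = sqrt(622.935) = 24.958666
Step 3 — Fn = 16.71 / 24.958666 ≈ 0.66951 (5 s.f.)

0.66951


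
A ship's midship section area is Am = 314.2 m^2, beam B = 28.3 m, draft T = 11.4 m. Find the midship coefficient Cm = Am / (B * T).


Formula: Cm = Am / (B * T)
Step 1 — B * T = 28.3 * 11.4 = 322.62 m^2
Step 2 — Cm = 314.2 / 322.62 ≈ 0.97390 (5 s.f.)

0.97390


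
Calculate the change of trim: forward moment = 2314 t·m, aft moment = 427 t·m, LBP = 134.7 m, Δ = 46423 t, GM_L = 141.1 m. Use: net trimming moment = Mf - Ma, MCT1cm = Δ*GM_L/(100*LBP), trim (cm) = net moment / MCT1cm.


Formula: net trimming moment = Mf - Ma; MCT1cm = Δ*GM_L/(100*LBP); trim = net moment / MCT1cm
Step 1 — net trimming moment = 2314 - 427 = 1887 t·m
Step 2 — MCT1cm = 46423 * 141.1 / (100 * 134.7) = 486.287 t·m/cm
Step 3 — trim = 1887 / 486.287 ≈ 3.8804 cm (5 s.f.)

3.8804 cm


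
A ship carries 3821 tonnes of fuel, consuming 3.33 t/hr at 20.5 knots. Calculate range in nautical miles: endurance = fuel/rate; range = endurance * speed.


Formula: endurance = fuel / rate; range = endurance * speed
Step 1 — endurance = 3821 / 3.33 = 1147.4474 hours
Step 2 — range = 1147.4474 * 20.5 ≈ 23523 nautical miles (5 s.f.)

23523 NM


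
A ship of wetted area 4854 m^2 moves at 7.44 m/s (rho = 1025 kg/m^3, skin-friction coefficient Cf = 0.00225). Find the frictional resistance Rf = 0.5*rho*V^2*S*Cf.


Formula: Rf = 0.5 * rho * V^2 * S * Cf
Step 1 — V^2 = 7.44^2 = 55.3536
Step 2 — 0.5 * rho * V^2 = 0.5 * 1025 * 55.3536 = 28368.72
Step 3 — Rf = 28368.72 * 4854 * 0.00225 ≈ 309830 N (5 s.f.)

309830 N


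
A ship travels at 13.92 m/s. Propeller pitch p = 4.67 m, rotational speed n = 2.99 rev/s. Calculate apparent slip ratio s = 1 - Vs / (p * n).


Formula: s = 1 - Vs / (p * n)
Step 1 — p * n = 4.67 * 2.99 = 13.9633
Step 2 — Vs / (p*n) = 13.92 / 13.9633 = 0.996899 (6 d.p.)
Step 3 — s = 1 - 0.996899 = 0.003101

0.003101


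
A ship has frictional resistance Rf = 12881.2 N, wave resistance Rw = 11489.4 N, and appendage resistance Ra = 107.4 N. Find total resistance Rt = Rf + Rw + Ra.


Formula: Rt = Rf + Rw + Ra
Substituting: Rt = 12881.2 + 11489.4 + 107.4
Result: Rt = 24478.0 N

24478.0 N


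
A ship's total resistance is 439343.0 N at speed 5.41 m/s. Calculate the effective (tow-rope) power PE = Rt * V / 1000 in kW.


Formula: PE = Rt * V / 1000 (kW)
Step 1 — PE (W) = 439343.0 * 5.41 = 2376845.63 W
Step 2 — PE (kW) = 2376845.63 / 1000 ≈ 2376.8 kW (5 s.f.)

2376.8 kW


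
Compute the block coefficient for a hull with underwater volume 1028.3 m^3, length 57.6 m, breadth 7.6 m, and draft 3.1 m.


Formula: Cb = V / (L * B * T)
Step 1 — L * B * T = 57.6 * 7.6 * 3.1 = 1357.056 m^3
Step 2 — Cb = 1028.3 / 1357.056 ≈ 0.75774 (5 s.f.)

0.75774


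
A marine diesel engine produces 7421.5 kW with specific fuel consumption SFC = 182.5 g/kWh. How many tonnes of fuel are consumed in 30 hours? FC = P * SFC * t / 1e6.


Formula: FC (tonnes) = P * SFC * t / 1,000,000
Step 1 — P * SFC * t = 7421.5 * 182.5 * 30 = 40632712.5 g
Step 2 — FC (tonnes) = 40632712.5 / 1,000,000 ≈ 40.633 tonnes (5 s.f.)

40.633 tonnes


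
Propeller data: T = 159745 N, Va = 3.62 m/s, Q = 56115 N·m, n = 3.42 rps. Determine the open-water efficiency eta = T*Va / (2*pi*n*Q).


Formula: eta = T * Va / (2 * pi * n * Q)
Step 1 — numerator = T * Va = 159745 * 3.62 = 578276.9
Step 2 — 2 * pi * n = 2 * pi * 3.42 = 21.488494
Step 3 — denominator = 21.488494 * 56115 = 1205826.84
Step 4 — eta = 578276.9 / 1205826.84 ≈ 0.47957 (5 s.f.)

0.47957


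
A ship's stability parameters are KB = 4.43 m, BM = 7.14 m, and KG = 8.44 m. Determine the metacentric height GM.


Formula: GM = KB + BM - KG
Step 1 — KM = KB + BM = 4.43 + 7.14 = 11.57 m
Step 2 — GM = KM - KG = 11.57 - 8.44 = 3.13 m

3.13 m


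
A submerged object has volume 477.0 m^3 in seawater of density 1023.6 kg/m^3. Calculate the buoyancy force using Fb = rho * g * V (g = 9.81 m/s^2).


Formula: Fb = rho * g * V
Substituting: Fb = 1023.6 * 9.81 * 477.0
Intermediate: 1023.6 * 9.81 = 10041.516
Result: Fb = 10041.516 * 477.0 ≈ 4789800 N (5 s.f.)

4789800 N


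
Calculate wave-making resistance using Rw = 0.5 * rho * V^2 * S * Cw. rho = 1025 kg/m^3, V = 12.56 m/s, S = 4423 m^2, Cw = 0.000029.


Formula: Rw = 0.5 * rho * V^2 * S * Cw
Step 1 — V^2 = 12.56^2 = 157.7536
Step 2 — 0.5 * rho * V^2 = 0.5 * 1025 * 157.7536 = 80848.72
Step 3 — Rw = 80848.72 * 4423 * 0.000029 ≈ 10370 N (5 s.f.)

10370 N


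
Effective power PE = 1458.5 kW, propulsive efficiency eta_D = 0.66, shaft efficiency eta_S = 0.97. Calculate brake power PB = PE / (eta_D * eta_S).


Formula: PB = PE / (eta_D * eta_S)
Step 1 — combined efficiency = eta_D * eta_S = 0.66 * 0.97 = 0.6402
Step 2 — PB = 1458.5 / 0.6402 ≈ 2278.2 kW (5 s.f.)

2278.2 kW


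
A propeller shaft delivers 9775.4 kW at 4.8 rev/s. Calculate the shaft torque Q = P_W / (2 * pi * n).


Formula: Q = P_W / (2 * pi * n)
Step 1 — P_W = 9775.4 kW * 1000 = 9775400.0 W
Step 2 — 2 * pi * n = 2 * pi * 4.8 = 30.159289
Step 3 — Q = 9775400.0 / 30.159289 ≈ 324130 N·m (5 s.f.)

324130 N·m


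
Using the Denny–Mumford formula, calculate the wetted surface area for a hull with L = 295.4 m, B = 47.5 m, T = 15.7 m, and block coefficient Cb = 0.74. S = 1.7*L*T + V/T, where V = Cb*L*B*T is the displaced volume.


Formula: S = 1.7*L*T + V/T with V = Cb*L*B*T, i.e. S = L * (1.7*T + Cb*B)
Step 1 — 1.7*T = 1.7 * 15.7 = 26.69 m
Step 2 — Cb*B = 0.74 * 47.5 = 35.15 m
Step 3 — 1.7*T + Cb*B = 26.69 + 35.15 = 61.84 m
Step 4 — S = 295.4 * 61.84 ≈ 18268 m^2 (5 s.f.)

18268 m^2


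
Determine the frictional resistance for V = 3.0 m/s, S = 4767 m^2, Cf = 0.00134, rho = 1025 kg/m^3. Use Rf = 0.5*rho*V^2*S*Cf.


Formula: Rf = 0.5 * rho * V^2 * S * Cf
Step 1 — V^2 = 3.0^2 = 9.0
Step 2 — 0.5 * rho * V^2 = 0.5 * 1025 * 9.0 = 4612.5
Step 3 — Rf = 4612.5 * 4767 * 0.00134 ≈ 29464 N (5 s.f.)

29464 N


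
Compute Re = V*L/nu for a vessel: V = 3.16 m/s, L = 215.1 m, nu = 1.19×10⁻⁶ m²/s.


Formula: Re = V * L / nu
Step 1 — V * L = 3.16 * 215.1 = 679.716 m^2/s
Step 2 — Re = 679.716 / 1.19e-6 = 5.71e+08

5.71e+08


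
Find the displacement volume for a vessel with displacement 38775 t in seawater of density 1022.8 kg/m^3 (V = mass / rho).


Formula: V = mass / rho
Step 1 — convert tonnes to kg: 38775 t * 1000 = 38775000 kg
Step 2 — V = 38775000 / 1022.8 ≈ 37911 m^3 (5 s.f.)

37911 m^3


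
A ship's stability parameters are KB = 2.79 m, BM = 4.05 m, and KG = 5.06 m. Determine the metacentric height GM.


Formula: GM = KB + BM - KG
Step 1 — KM = KB + BM = 2.79 + 4.05 = 6.84 m
Step 2 — GM = KM - KG = 6.84 - 5.06 = 1.78 m

1.78 m


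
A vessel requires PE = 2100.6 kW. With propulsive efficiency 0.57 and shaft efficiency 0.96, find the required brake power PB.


Formula: PB = PE / (eta_D * eta_S)
Step 1 — combined efficiency = eta_D * eta_S = 0.57 * 0.96 = 0.5472
Step 2 — PB = 2100.6 / 0.5472 ≈ 3838.8 kW (5 s.f.)

3838.8 kW


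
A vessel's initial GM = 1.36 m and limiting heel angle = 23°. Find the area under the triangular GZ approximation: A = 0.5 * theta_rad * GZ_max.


Formula: GZ_max = GM * sin(theta); Area = 0.5 * theta_rad * GZ_max
Step 1 — GZ_max = 1.36 * sin(23°) = 1.36 * 0.390731 = 0.531394 m
Step 2 — theta_rad = 23 * pi/180 = 0.401426 rad
Step 3 — Area = 0.5 * 0.401426 * 0.531394 ≈ 0.10666 m·rad (5 s.f.)

0.10666 m·rad


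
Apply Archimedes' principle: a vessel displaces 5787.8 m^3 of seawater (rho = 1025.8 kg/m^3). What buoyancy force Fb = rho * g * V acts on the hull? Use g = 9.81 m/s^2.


Formula: Fb = rho * g * V
Substituting: Fb = 1025.8 * 9.81 * 5787.8
Intermediate: 1025.8 * 9.81 = 10063.098
Result: Fb = 10063.098 * 5787.8 ≈ 58243000 N (5 s.f.)

58243000 N


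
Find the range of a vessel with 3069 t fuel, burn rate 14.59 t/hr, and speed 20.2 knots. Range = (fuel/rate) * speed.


Formula: endurance = fuel / rate; range = endurance * speed
Step 1 — endurance = 3069 / 14.59 = 210.3496 hours
Step 2 — range = 210.3496 * 20.2 ≈ 4249.1 nautical miles (5 s.f.)

4249.1 NM


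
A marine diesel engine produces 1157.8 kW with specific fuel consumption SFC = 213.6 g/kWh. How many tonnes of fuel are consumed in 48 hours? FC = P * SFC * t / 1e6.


Formula: FC (tonnes) = P * SFC * t / 1,000,000
Step 1 — P * SFC * t = 1157.8 * 213.6 * 48 = 11870691.84 g
Step 2 — FC (tonnes) = 11870691.84 / 1,000,000 ≈ 11.871 tonnes (5 s.f.)

11.871 tonnes


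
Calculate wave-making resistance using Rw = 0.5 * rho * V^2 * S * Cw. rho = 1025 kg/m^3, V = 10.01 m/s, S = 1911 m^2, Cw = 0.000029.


Formula: Rw = 0.5 * rho * V^2 * S * Cw
Step 1 — V^2 = 10.01^2 = 100.2001
Step 2 — 0.5 * rho * V^2 = 0.5 * 1025 * 100.2001 = 51352.55125
Step 3 — Rw = 51352.55125 * 1911 * 0.000029 ≈ 2845.9 N (5 s.f.)

2845.9 N


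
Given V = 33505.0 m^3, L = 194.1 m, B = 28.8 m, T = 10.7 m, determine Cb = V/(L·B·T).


Formula: Cb = V / (L * B * T)
Step 1 — L * B * T = 194.1 * 28.8 * 10.7 = 59813.856 m^3
Step 2 — Cb = 33505.0 / 59813.856 ≈ 0.56015 (5 s.f.)

0.56015


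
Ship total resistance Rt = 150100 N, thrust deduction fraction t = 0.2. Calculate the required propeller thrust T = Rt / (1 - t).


Formula: T = Rt / (1 - t)
Step 1 — (1 - t) = 1 - 0.2 = 0.8
Step 2 — T = 150100 / 0.8 ≈ 187620 N (5 s.f.)

187620 N


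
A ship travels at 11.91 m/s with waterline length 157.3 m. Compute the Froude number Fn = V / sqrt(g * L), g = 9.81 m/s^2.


Formula: Fn = V / sqrt(g * L)
Step 1 — g * L = 9.81 * 157.3 = 1543.113
Step 2 — sqrt(g * L) = sqrt(1543.113) = 39.282477
Step 3 — Fn = 11.91 / 39.282477 ≈ 0.30319 (5 s.f.)

0.30319


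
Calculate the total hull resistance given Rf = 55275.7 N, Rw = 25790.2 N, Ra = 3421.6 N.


Formula: Rt = Rf + Rw + Ra
Substituting: Rt = 55275.7 + 25790.2 + 3421.6
Result: Rt = 84487.5 N

84487.5 N


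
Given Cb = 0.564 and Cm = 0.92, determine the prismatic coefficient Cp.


Formula: Cp = Cb / Cm
Substituting: Cp = 0.564 / 0.92
Result: Cp ≈ 0.61304 (5 s.f.)

0.61304


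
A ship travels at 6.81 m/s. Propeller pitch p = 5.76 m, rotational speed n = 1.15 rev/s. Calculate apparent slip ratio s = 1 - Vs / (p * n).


Formula: s = 1 - Vs / (p * n)
Step 1 — p * n = 5.76 * 1.15 = 6.624
Step 2 — Vs / (p*n) = 6.81 / 6.624 = 1.02808 (6 d.p.)
Step 3 — s = 1 - 1.02808 = -0.02808

-0.02808


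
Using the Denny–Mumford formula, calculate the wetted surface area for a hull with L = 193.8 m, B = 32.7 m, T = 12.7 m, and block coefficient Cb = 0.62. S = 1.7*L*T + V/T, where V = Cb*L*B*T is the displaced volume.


Formula: S = 1.7*L*T + V/T with V = Cb*L*B*T, i.e. S = L * (1.7*T + Cb*B)
Step 1 — 1.7*T = 1.7 * 12.7 = 21.59 m
Step 2 — Cb*B = 0.62 * 32.7 = 20.274 m
Step 3 — 1.7*T + Cb*B = 21.59 + 20.274 = 41.864 m
Step 4 — S = 193.8 * 41.864 ≈ 8113.2 m^2 (5 s.f.)

8113.2 m^2


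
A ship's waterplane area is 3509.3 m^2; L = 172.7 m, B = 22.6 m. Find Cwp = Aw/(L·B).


Formula: Cwp = Aw / (L * B)
Step 1 — L * B = 172.7 * 22.6 = 3903.02 m^2
Step 2 — Cwp = 3509.3 / 3903.02 ≈ 0.89912 (5 s.f.)

0.89912


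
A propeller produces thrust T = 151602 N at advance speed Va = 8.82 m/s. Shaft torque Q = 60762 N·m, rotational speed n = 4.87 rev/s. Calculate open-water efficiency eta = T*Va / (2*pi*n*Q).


Formula: eta = T * Va / (2 * pi * n * Q)
Step 1 — numerator = T * Va = 151602 * 8.82 = 1337129.64
Step 2 — 2 * pi * n = 2 * pi * 4.87 = 30.599112
Step 3 — denominator = 30.599112 * 60762 = 1859263.24
Step 4 — eta = 1337129.64 / 1859263.24 ≈ 0.71917 (5 s.f.)

0.71917


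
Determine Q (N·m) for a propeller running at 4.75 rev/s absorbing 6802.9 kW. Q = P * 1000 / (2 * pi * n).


Formula: Q = P_W / (2 * pi * n)
Step 1 — P_W = 6802.9 kW * 1000 = 6802900.0 W
Step 2 — 2 * pi * n = 2 * pi * 4.75 = 29.84513
Step 3 — Q = 6802900.0 / 29.84513 ≈ 227940 N·m (5 s.f.)

227940 N·m


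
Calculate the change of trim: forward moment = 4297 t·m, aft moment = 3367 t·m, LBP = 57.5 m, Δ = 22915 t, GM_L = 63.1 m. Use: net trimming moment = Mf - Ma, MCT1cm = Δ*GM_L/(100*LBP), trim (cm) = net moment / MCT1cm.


Formula: net trimming moment = Mf - Ma; MCT1cm = Δ*GM_L/(100*LBP); trim = net moment / MCT1cm
Step 1 — net trimming moment = 4297 - 3367 = 930 t·m
Step 2 — MCT1cm = 22915 * 63.1 / (100 * 57.5) = 251.4672 t·m/cm
Step 3 — trim = 930 / 251.4672 ≈ 3.6983 cm (5 s.f.)

3.6983 cm


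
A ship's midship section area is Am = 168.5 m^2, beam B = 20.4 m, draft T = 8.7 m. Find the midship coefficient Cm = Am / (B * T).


Formula: Cm = Am / (B * T)
Step 1 — B * T = 20.4 * 8.7 = 177.48 m^2
Step 2 — Cm = 168.5 / 177.48 ≈ 0.94940 (5 s.f.)

0.94940


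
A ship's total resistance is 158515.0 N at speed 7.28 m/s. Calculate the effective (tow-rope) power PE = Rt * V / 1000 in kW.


Formula: PE = Rt * V / 1000 (kW)
Step 1 — PE (W) = 158515.0 * 7.28 = 1153989.2 W
Step 2 — PE (kW) = 1153989.2 / 1000 ≈ 1154.0 kW (5 s.f.)

1154.0 kW


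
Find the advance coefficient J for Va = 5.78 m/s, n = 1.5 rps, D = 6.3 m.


Formula: J = Va / (n * D)
Step 1 — n * D = 1.5 * 6.3 = 9.45
Step 2 — J = 5.78 / 9.45 ≈ 0.61164 (5 s.f.)

0.61164


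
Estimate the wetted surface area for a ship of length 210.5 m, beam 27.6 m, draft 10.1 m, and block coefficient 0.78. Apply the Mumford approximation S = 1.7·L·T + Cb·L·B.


Formula: S = 1.7*L*T + V/T with V = Cb*L*B*T, i.e. S = L * (1.7*T + Cb*B)
Step 1 — 1.7*T = 1.7 * 10.1 = 17.17 m
Step 2 — Cb*B = 0.78 * 27.6 = 21.528 m
Step 3 — 1.7*T + Cb*B = 17.17 + 21.528 = 38.698 m
Step 4 — S = 210.5 * 38.698 ≈ 8145.9 m^2 (5 s.f.)

8145.9 m^2


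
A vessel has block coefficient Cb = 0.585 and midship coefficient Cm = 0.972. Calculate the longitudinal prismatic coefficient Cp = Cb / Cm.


Formula: Cp = Cb / Cm
Substituting: Cp = 0.585 / 0.972
Result: Cp ≈ 0.60185 (5 s.f.)

0.60185


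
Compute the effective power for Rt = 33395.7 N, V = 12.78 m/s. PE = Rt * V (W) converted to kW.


Formula: PE = Rt * V / 1000 (kW)
Step 1 — PE (W) = 33395.7 * 12.78 = 426797.046 W
Step 2 — PE (kW) = 426797.046 / 1000 ≈ 426.80 kW (5 s.f.)

426.80 kW


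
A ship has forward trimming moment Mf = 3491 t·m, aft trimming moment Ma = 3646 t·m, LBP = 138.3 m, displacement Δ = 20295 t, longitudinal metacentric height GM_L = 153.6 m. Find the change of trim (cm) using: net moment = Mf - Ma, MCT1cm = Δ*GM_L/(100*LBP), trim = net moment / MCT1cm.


Formula: net trimming moment = Mf - Ma; MCT1cm = Δ*GM_L/(100*LBP); trim = net moment / MCT1cm
Step 1 — net trimming moment = 3491 - 3646 = -155 t·m
Step 2 — MCT1cm = 20295 * 153.6 / (100 * 138.3) = 225.4022 t·m/cm
Step 3 — trim = -155 / 225.4022 ≈ -0.68766 cm (5 s.f.)

-0.68766 cm


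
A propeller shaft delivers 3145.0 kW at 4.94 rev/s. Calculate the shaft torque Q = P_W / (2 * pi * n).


Formula: Q = P_W / (2 * pi * n)
Step 1 — P_W = 3145.0 kW * 1000 = 3145000.0 W
Step 2 — 2 * pi * n = 2 * pi * 4.94 = 31.038935
Step 3 — Q = 3145000.0 / 31.038935 ≈ 101320 N·m (5 s.f.)

101320 N·m


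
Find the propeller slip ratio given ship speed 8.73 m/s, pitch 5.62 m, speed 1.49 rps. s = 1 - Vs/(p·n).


Formula: s = 1 - Vs / (p * n)
Step 1 — p * n = 5.62 * 1.49 = 8.3738
Step 2 — Vs / (p*n) = 8.73 / 8.3738 = 1.042537 (6 d.p.)
Step 3 — s = 1 - 1.042537 = -0.042537

-0.042537


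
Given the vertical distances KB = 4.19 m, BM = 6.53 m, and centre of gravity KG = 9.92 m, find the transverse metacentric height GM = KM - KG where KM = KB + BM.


Formula: GM = KB + BM - KG
Step 1 — KM = KB + BM = 4.19 + 6.53 = 10.72 m
Step 2 — GM = KM - KG = 10.72 - 9.92 = 0.8 m

0.8 m


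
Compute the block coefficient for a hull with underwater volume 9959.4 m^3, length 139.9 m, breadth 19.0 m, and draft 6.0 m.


Formula: Cb = V / (L * B * T)
Step 1 — L * B * T = 139.9 * 19.0 * 6.0 = 15948.6 m^3
Step 2 — Cb = 9959.4 / 15948.6 ≈ 0.62447 (5 s.f.)

0.62447


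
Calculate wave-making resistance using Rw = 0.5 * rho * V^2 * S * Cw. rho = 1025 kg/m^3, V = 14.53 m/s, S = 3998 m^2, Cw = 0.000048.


Formula: Rw = 0.5 * rho * V^2 * S * Cw
Step 1 — V^2 = 14.53^2 = 211.1209
Step 2 — 0.5 * rho * V^2 = 0.5 * 1025 * 211.1209 = 108199.46125
Step 3 — Rw = 108199.46125 * 3998 * 0.000048 ≈ 20764 N (5 s.f.)

20764 N


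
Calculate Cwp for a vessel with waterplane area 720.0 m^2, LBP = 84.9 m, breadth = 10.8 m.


Formula: Cwp = Aw / (L * B)
Step 1 — L * B = 84.9 * 10.8 = 916.92 m^2
Step 2 — Cwp = 720.0 / 916.92 ≈ 0.78524 (5 s.f.)

0.78524


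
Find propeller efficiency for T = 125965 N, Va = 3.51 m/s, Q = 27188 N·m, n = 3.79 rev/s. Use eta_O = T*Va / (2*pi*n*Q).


Formula: eta = T * Va / (2 * pi * n * Q)
Step 1 — numerator = T * Va = 125965 * 3.51 = 442137.15
Step 2 — 2 * pi * n = 2 * pi * 3.79 = 23.813272
Step 3 — denominator = 23.813272 * 27188 = 647435.24
Step 4 — eta = 442137.15 / 647435.24 ≈ 0.68291 (5 s.f.)

0.68291


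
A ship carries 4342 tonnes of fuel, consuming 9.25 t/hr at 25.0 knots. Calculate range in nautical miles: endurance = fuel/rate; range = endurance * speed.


Formula: endurance = fuel / rate; range = endurance * speed
Step 1 — endurance = 4342 / 9.25 = 469.4054 hours
Step 2 — range = 469.4054 * 25.0 ≈ 11735 nautical miles (5 s.f.)

11735 NM


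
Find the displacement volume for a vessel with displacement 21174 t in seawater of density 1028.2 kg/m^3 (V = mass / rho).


Formula: V = mass / rho
Step 1 — convert tonnes to kg: 21174 t * 1000 = 21174000 kg
Step 2 — V = 21174000 / 1028.2 ≈ 20593 m^3 (5 s.f.)

20593 m^3


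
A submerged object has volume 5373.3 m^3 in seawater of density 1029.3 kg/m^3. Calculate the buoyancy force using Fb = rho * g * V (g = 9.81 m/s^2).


Formula: Fb = rho * g * V
Substituting: Fb = 1029.3 * 9.81 * 5373.3
Intermediate: 1029.3 * 9.81 = 10097.433
Result: Fb = 10097.433 * 5373.3 ≈ 54257000 N (5 s.f.)

54257000 N


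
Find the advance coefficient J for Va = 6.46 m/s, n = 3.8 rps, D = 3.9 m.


Formula: J = Va / (n * D)
Step 1 — n * D = 3.8 * 3.9 = 14.82
Step 2 — J = 6.46 / 14.82 ≈ 0.43590 (5 s.f.)

0.43590


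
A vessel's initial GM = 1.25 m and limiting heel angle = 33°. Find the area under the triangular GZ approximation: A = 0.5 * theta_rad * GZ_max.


Formula: GZ_max = GM * sin(theta); Area = 0.5 * theta_rad * GZ_max
Step 1 — GZ_max = 1.25 * sin(33°) = 1.25 * 0.544639 = 0.680799 m
Step 2 — theta_rad = 33 * pi/180 = 0.575959 rad
Step 3 — Area = 0.5 * 0.575959 * 0.680799 ≈ 0.19606 m·rad (5 s.f.)

0.19606 m·rad


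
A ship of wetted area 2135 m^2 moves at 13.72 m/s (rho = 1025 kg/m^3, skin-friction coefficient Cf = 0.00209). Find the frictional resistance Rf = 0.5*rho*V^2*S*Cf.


Formula: Rf = 0.5 * rho * V^2 * S * Cf
Step 1 — V^2 = 13.72^2 = 188.2384
Step 2 — 0.5 * rho * V^2 = 0.5 * 1025 * 188.2384 = 96472.18
Step 3 — Rf = 96472.18 * 2135 * 0.00209 ≈ 430470 N (5 s.f.)

430470 N


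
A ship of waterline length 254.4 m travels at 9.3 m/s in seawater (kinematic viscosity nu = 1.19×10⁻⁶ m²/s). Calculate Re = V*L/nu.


Formula: Re = V * L / nu
Step 1 — V * L = 9.3 * 254.4 = 2365.92 m^2/s
Step 2 — Re = 2365.92 / 1.19e-6 = 1.99e+09

1.99e+09


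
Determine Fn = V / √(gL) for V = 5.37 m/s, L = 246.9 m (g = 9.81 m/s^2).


Formula: Fn = V / sqrt(g * L)
Step 1 — g * L = 9.81 * 246.9 = 2422.089
Step 2 — sqrt(g * L) = sqrt(2422.089) = 49.214723
Step 3 — Fn = 5.37 / 49.214723 ≈ 0.10911 (5 s.f.)

0.10911


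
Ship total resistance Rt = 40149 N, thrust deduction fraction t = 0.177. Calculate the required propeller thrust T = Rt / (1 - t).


Formula: T = Rt / (1 - t)
Step 1 — (1 - t) = 1 - 0.177 = 0.823
Step 2 — T = 40149 / 0.823 ≈ 48784 N (5 s.f.)

48784 N


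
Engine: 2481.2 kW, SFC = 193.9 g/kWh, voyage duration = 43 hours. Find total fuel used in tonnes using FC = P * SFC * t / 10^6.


Formula: FC (tonnes) = P * SFC * t / 1,000,000
Step 1 — P * SFC * t = 2481.2 * 193.9 * 43 = 20687501.24 g
Step 2 — FC (tonnes) = 20687501.24 / 1,000,000 ≈ 20.688 tonnes (5 s.f.)

20.688 tonnes


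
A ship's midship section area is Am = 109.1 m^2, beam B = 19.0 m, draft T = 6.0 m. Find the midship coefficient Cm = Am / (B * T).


Formula: Cm = Am / (B * T)
Step 1 — B * T = 19.0 * 6.0 = 114.0 m^2
Step 2 — Cm = 109.1 / 114.0 ≈ 0.95702 (5 s.f.)

0.95702


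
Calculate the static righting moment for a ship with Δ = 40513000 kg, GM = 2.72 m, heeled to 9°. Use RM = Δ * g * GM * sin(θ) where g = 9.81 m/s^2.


Formula: GZ = GM * sin(theta); RM = disp * g * GZ
Step 1 — GZ = 2.72 * sin(9°) = 2.72 * 0.156434 = 0.4255 m
Step 2 — RM = 40513000 * 9.81 * 0.4255 ≈ 169110000 N·m (5 s.f.)

169110000 N·m


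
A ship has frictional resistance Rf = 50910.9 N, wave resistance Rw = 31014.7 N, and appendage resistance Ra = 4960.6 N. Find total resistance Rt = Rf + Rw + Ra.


Formula: Rt = Rf + Rw + Ra
Substituting: Rt = 50910.9 + 31014.7 + 4960.6
Result: Rt = 86886.2 N

86886.2 N


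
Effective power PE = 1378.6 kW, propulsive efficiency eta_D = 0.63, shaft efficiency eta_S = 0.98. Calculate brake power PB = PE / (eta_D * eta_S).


Formula: PB = PE / (eta_D * eta_S)
Step 1 — combined efficiency = eta_D * eta_S = 0.63 * 0.98 = 0.6174
Step 2 — PB = 1378.6 / 0.6174 ≈ 2232.9 kW (5 s.f.)

2232.9 kW


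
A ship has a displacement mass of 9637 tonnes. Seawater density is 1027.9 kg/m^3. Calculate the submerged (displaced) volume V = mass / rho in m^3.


Formula: V = mass / rho
Step 1 — convert tonnes to kg: 9637 t * 1000 = 9637000 kg
Step 2 — V = 9637000 / 1027.9 ≈ 9375.4 m^3 (5 s.f.)

9375.4 m^3


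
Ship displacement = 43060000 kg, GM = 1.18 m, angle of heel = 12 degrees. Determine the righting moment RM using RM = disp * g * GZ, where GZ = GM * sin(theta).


Formula: GZ = GM * sin(theta); RM = disp * g * GZ
Step 1 — GZ = 1.18 * sin(12°) = 1.18 * 0.207912 = 0.245336 m
Step 2 — RM = 43060000 * 9.81 * 0.245336 ≈ 103630000 N·m (5 s.f.)

103630000 N·m


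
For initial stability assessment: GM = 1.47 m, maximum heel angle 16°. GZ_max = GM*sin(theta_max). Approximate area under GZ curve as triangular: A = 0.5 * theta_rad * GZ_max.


Formula: GZ_max = GM * sin(theta); Area = 0.5 * theta_rad * GZ_max
Step 1 — GZ_max = 1.47 * sin(16°) = 1.47 * 0.275637 = 0.405186 m
Step 2 — theta_rad = 16 * pi/180 = 0.279253 rad
Step 3 — Area = 0.5 * 0.279253 * 0.405186 ≈ 0.056575 m·rad (5 s.f.)

0.056575 m·rad


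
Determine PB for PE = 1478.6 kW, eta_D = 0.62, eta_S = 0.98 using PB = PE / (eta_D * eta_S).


Formula: PB = PE / (eta_D * eta_S)
Step 1 — combined efficiency = eta_D * eta_S = 0.62 * 0.98 = 0.6076
Step 2 — PB = 1478.6 / 0.6076 ≈ 2433.5 kW (5 s.f.)

2433.5 kW


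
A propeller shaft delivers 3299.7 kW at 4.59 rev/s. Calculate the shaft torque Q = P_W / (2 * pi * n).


Formula: Q = P_W / (2 * pi * n)
Step 1 — P_W = 3299.7 kW * 1000 = 3299700.0 W
Step 2 — 2 * pi * n = 2 * pi * 4.59 = 28.839821
Step 3 — Q = 3299700.0 / 28.839821 ≈ 114410 N·m (5 s.f.)

114410 N·m


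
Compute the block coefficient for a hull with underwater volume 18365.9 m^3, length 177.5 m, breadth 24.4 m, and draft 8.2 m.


Formula: Cb = V / (L * B * T)
Step 1 — L * B * T = 177.5 * 24.4 * 8.2 = 35514.2 m^3
Step 2 — Cb = 18365.9 / 35514.2 ≈ 0.51714 (5 s.f.)

0.51714


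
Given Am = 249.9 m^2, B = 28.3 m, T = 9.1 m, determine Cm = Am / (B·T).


Formula: Cm = Am / (B * T)
Step 1 — B * T = 28.3 * 9.1 = 257.53 m^2
Step 2 — Cm = 249.9 / 257.53 ≈ 0.97037 (5 s.f.)

0.97037


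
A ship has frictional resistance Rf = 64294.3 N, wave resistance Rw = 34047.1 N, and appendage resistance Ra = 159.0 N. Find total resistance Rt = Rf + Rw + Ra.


Formula: Rt = Rf + Rw + Ra
Substituting: Rt = 64294.3 + 34047.1 + 159.0
Result: Rt = 98500.4 N

98500.4 N


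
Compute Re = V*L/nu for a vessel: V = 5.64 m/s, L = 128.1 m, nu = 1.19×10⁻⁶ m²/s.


Formula: Re = V * L / nu
Step 1 — V * L = 5.64 * 128.1 = 722.484 m^2/s
Step 2 — Re = 722.484 / 1.19e-6 = 6.07e+08

6.07e+08


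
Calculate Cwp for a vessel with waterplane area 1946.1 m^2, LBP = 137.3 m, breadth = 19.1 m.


Formula: Cwp = Aw / (L * B)
Step 1 — L * B = 137.3 * 19.1 = 2622.43 m^2
Step 2 — Cwp = 1946.1 / 2622.43 ≈ 0.74210 (5 s.f.)

0.74210


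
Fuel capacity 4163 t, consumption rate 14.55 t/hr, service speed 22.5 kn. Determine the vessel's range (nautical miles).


Formula: endurance = fuel / rate; range = endurance * speed
Step 1 — endurance = 4163 / 14.55 = 286.1168 hours
Step 2 — range = 286.1168 * 22.5 ≈ 6437.6 nautical miles (5 s.f.)

6437.6 NM


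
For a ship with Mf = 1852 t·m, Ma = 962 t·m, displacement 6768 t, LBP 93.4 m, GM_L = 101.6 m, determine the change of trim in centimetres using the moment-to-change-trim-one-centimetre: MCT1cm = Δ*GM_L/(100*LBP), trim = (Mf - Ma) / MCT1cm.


Formula: net trimming moment = Mf - Ma; MCT1cm = Δ*GM_L/(100*LBP); trim = net moment / MCT1cm
Step 1 — net trimming moment = 1852 - 962 = 890 t·m
Step 2 — MCT1cm = 6768 * 101.6 / (100 * 93.4) = 73.6219 t·m/cm
Step 3 — trim = 890 / 73.6219 ≈ 12.089 cm (5 s.f.)

12.089 cm


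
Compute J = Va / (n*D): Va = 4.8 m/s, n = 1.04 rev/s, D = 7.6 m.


Formula: J = Va / (n * D)
Step 1 — n * D = 1.04 * 7.6 = 7.904
Step 2 — J = 4.8 / 7.904 ≈ 0.60729 (5 s.f.)

0.60729


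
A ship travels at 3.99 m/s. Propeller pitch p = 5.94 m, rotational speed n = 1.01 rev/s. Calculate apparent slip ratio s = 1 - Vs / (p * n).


Formula: s = 1 - Vs / (p * n)
Step 1 — p * n = 5.94 * 1.01 = 5.9994
Step 2 — Vs / (p*n) = 3.99 / 5.9994 = 0.665067 (6 d.p.)
Step 3 — s = 1 - 0.665067 = 0.334933

0.334933


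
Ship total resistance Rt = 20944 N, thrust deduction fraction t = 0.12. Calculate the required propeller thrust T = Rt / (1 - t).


Formula: T = Rt / (1 - t)
Step 1 — (1 - t) = 1 - 0.12 = 0.88
Step 2 — T = 20944 / 0.88 ≈ 23800 N (5 s.f.)

23800 N


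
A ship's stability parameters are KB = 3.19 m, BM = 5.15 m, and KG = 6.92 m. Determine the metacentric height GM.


Formula: GM = KB + BM - KG
Step 1 — KM = KB + BM = 3.19 + 5.15 = 8.34 m
Step 2 — GM = KM - KG = 8.34 - 6.92 = 1.42 m

1.42 m


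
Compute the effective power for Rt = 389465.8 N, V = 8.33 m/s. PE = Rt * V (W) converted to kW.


Formula: PE = Rt * V / 1000 (kW)
Step 1 — PE (W) = 389465.8 * 8.33 = 3244250.114 W
Step 2 — PE (kW) = 3244250.114 / 1000 ≈ 3244.3 kW (5 s.f.)

3244.3 kW


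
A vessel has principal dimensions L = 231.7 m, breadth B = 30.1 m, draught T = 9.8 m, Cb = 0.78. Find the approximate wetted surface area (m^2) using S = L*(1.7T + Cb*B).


Formula: S = 1.7*L*T + V/T with V = Cb*L*B*T, i.e. S = L * (1.7*T + Cb*B)
Step 1 — 1.7*T = 1.7 * 9.8 = 16.66 m
Step 2 — Cb*B = 0.78 * 30.1 = 23.478 m
Step 3 — 1.7*T + Cb*B = 16.66 + 23.478 = 40.138 m
Step 4 — S = 231.7 * 40.138 ≈ 9300.0 m^2 (5 s.f.)

9300.0 m^2


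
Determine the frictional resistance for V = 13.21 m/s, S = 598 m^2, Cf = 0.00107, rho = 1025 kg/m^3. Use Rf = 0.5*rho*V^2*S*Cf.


Formula: Rf = 0.5 * rho * V^2 * S * Cf
Step 1 — V^2 = 13.21^2 = 174.5041
Step 2 — 0.5 * rho * V^2 = 0.5 * 1025 * 174.5041 = 89433.35125
Step 3 — Rf = 89433.35125 * 598 * 0.00107 ≈ 57225 N (5 s.f.)

57225 N


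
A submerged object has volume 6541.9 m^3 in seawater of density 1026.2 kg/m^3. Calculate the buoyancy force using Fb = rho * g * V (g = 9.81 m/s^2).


Formula: Fb = rho * g * V
Substituting: Fb = 1026.2 * 9.81 * 6541.9
Intermediate: 1026.2 * 9.81 = 10067.022
Result: Fb = 10067.022 * 6541.9 ≈ 65857000 N (5 s.f.)

65857000 N


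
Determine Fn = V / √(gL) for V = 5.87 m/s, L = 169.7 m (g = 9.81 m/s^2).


Formula: Fn = V / sqrt(g * L)
Step 1 — g * L = 9.81 * 169.7 = 1664.757
Step 2 — sqrt(g * L) = sqrt(1664.757) = 40.801434
Step 3 — Fn = 5.87 / 40.801434 ≈ 0.14387 (5 s.f.)

0.14387


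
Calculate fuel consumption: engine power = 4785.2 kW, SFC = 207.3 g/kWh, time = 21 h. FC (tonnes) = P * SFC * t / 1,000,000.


Formula: FC (tonnes) = P * SFC * t / 1,000,000
Step 1 — P * SFC * t = 4785.2 * 207.3 * 21 = 20831411.16 g
Step 2 — FC (tonnes) = 20831411.16 / 1,000,000 ≈ 20.831 tonnes (5 s.f.)

20.831 tonnes


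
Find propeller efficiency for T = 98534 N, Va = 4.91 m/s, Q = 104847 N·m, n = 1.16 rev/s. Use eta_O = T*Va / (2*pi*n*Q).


Formula: eta = T * Va / (2 * pi * n * Q)
Step 1 — numerator = T * Va = 98534 * 4.91 = 483801.94
Step 2 — 2 * pi * n = 2 * pi * 1.16 = 7.288495
Step 3 — denominator = 7.288495 * 104847 = 764176.84
Step 4 — eta = 483801.94 / 764176.84 ≈ 0.63310 (5 s.f.)

0.63310


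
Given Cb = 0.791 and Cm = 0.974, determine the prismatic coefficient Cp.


Formula: Cp = Cb / Cm
Substituting: Cp = 0.791 / 0.974
Result: Cp ≈ 0.81211 (5 s.f.)

0.81211


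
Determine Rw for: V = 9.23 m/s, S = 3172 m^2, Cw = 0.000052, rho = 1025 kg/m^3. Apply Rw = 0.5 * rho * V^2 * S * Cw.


Formula: Rw = 0.5 * rho * V^2 * S * Cw
Step 1 — V^2 = 9.23^2 = 85.1929
Step 2 — 0.5 * rho * V^2 = 0.5 * 1025 * 85.1929 = 43661.36125
Step 3 — Rw = 43661.36125 * 3172 * 0.000052 ≈ 7201.7 N (5 s.f.)

7201.7 N


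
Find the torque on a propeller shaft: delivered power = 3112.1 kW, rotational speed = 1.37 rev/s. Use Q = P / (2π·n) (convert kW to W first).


Formula: Q = P_W / (2 * pi * n)
Step 1 — P_W = 3112.1 kW * 1000 = 3112100.0 W
Step 2 — 2 * pi * n = 2 * pi * 1.37 = 8.607964
Step 3 — Q = 3112100.0 / 8.607964 ≈ 361540 N·m (5 s.f.)

361540 N·m


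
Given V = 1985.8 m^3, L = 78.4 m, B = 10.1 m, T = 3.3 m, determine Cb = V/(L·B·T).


Formula: Cb = V / (L * B * T)
Step 1 — L * B * T = 78.4 * 10.1 * 3.3 = 2613.072 m^3
Step 2 — Cb = 1985.8 / 2613.072 ≈ 0.75995 (5 s.f.)

0.75995


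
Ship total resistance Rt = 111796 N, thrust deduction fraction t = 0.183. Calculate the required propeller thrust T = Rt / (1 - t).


Formula: T = Rt / (1 - t)
Step 1 — (1 - t) = 1 - 0.183 = 0.817
Step 2 — T = 111796 / 0.817 ≈ 136840 N (5 s.f.)

136840 N


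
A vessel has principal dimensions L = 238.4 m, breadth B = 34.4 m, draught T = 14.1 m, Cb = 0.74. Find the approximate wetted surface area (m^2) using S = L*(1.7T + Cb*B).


Formula: S = 1.7*L*T + V/T with V = Cb*L*B*T, i.e. S = L * (1.7*T + Cb*B)
Step 1 — 1.7*T = 1.7 * 14.1 = 23.97 m
Step 2 — Cb*B = 0.74 * 34.4 = 25.456 m
Step 3 — 1.7*T + Cb*B = 23.97 + 25.456 = 49.426 m
Step 4 — S = 238.4 * 49.426 ≈ 11783 m^2 (5 s.f.)

11783 m^2


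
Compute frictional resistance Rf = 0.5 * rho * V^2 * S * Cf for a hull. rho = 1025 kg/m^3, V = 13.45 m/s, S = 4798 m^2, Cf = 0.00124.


Formula: Rf = 0.5 * rho * V^2 * S * Cf
Step 1 — V^2 = 13.45^2 = 180.9025
Step 2 — 0.5 * rho * V^2 = 0.5 * 1025 * 180.9025 = 92712.53125
Step 3 — Rf = 92712.53125 * 4798 * 0.00124 ≈ 551600 N (5 s.f.)

551600 N


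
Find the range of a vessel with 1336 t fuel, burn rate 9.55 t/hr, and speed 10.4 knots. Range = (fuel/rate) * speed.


Formula: endurance = fuel / rate; range = endurance * speed
Step 1 — endurance = 1336 / 9.55 = 139.8953 hours
Step 2 — range = 139.8953 * 10.4 ≈ 1454.9 nautical miles (5 s.f.)

1454.9 NM


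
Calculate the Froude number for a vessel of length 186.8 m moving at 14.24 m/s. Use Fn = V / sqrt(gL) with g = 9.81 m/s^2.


Formula: Fn = V / sqrt(g * L)
Step 1 — g * L = 9.81 * 186.8 = 1832.508
Step 2 — sqrt(g * L) = sqrt(1832.508) = 42.807803
Step 3 — Fn = 14.24 / 42.807803 ≈ 0.33265 (5 s.f.)

0.33265


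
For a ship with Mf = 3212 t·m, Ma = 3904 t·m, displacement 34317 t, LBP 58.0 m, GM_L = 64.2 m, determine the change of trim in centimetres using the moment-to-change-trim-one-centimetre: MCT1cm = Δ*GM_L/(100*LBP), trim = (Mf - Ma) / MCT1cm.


Formula: net trimming moment = Mf - Ma; MCT1cm = Δ*GM_L/(100*LBP); trim = net moment / MCT1cm
Step 1 — net trimming moment = 3212 - 3904 = -692 t·m
Step 2 — MCT1cm = 34317 * 64.2 / (100 * 58.0) = 379.8537 t·m/cm
Step 3 — trim = -692 / 379.8537 ≈ -1.8218 cm (5 s.f.)

-1.8218 cm


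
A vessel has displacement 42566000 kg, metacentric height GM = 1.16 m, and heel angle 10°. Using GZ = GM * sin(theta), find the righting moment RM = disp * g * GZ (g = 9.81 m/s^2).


Formula: GZ = GM * sin(theta); RM = disp * g * GZ
Step 1 — GZ = 1.16 * sin(10°) = 1.16 * 0.173648 = 0.201432 m
Step 2 — RM = 42566000 * 9.81 * 0.201432 ≈ 84112000 N·m (5 s.f.)

84112000 N·m


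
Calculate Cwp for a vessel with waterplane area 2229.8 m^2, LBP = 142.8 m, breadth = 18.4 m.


Formula: Cwp = Aw / (L * B)
Step 1 — L * B = 142.8 * 18.4 = 2627.52 m^2
Step 2 — Cwp = 2229.8 / 2627.52 ≈ 0.84863 (5 s.f.)

0.84863


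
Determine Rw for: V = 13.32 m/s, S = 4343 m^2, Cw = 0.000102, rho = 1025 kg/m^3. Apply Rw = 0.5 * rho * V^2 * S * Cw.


Formula: Rw = 0.5 * rho * V^2 * S * Cw
Step 1 — V^2 = 13.32^2 = 177.4224
Step 2 — 0.5 * rho * V^2 = 0.5 * 1025 * 177.4224 = 90928.98
Step 3 — Rw = 90928.98 * 4343 * 0.000102 ≈ 40280 N (5 s.f.)

40280 N


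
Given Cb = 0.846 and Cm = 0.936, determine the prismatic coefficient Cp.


Formula: Cp = Cb / Cm
Substituting: Cp = 0.846 / 0.936
Result: Cp ≈ 0.90385 (5 s.f.)

0.90385


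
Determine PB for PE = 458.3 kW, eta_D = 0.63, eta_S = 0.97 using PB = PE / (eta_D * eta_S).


Formula: PB = PE / (eta_D * eta_S)
Step 1 — combined efficiency = eta_D * eta_S = 0.63 * 0.97 = 0.6111
Step 2 — PB = 458.3 / 0.6111 ≈ 749.96 kW (5 s.f.)

749.96 kW


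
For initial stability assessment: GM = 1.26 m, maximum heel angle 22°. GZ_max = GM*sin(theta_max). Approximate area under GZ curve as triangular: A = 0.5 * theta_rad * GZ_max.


Formula: GZ_max = GM * sin(theta); Area = 0.5 * theta_rad * GZ_max
Step 1 — GZ_max = 1.26 * sin(22°) = 1.26 * 0.374607 = 0.472005 m
Step 2 — theta_rad = 22 * pi/180 = 0.383972 rad
Step 3 — Area = 0.5 * 0.383972 * 0.472005 ≈ 0.090618 m·rad (5 s.f.)

0.090618 m·rad


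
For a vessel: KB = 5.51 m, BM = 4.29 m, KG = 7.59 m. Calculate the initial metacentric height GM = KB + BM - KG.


Formula: GM = KB + BM - KG
Step 1 — KM = KB + BM = 5.51 + 4.29 = 9.8 m
Step 2 — GM = KM - KG = 9.8 - 7.59 = 2.21 m

2.21 m


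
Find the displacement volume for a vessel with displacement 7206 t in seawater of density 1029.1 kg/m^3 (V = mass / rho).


Formula: V = mass / rho
Step 1 — convert tonnes to kg: 7206 t * 1000 = 7206000 kg
Step 2 — V = 7206000 / 1029.1 ≈ 7002.2 m^3 (5 s.f.)

7002.2 m^3


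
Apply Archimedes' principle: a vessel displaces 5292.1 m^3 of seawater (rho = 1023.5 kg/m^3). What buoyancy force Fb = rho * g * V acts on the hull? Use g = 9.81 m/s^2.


Formula: Fb = rho * g * V
Substituting: Fb = 1023.5 * 9.81 * 5292.1
Intermediate: 1023.5 * 9.81 = 10040.535
Result: Fb = 10040.535 * 5292.1 ≈ 53136000 N (5 s.f.)

53136000 N


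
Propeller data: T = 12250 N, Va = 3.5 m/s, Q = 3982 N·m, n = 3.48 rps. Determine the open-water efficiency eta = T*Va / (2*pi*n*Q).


Formula: eta = T * Va / (2 * pi * n * Q)
Step 1 — numerator = T * Va = 12250 * 3.5 = 42875.0
Step 2 — 2 * pi * n = 2 * pi * 3.48 = 21.865485
Step 3 — denominator = 21.865485 * 3982 = 87068.36
Step 4 — eta = 42875.0 / 87068.36 ≈ 0.49243 (5 s.f.)

0.49243


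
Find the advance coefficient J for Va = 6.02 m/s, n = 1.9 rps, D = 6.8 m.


Formula: J = Va / (n * D)
Step 1 — n * D = 1.9 * 6.8 = 12.92
Step 2 — J = 6.02 / 12.92 ≈ 0.46594 (5 s.f.)

0.46594


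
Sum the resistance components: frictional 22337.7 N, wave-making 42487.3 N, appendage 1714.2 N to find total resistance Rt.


Formula: Rt = Rf + Rw + Ra
Substituting: Rt = 22337.7 + 42487.3 + 1714.2
Result: Rt = 66539.2 N

66539.2 N


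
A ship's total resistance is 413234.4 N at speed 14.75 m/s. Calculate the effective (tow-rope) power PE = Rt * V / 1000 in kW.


Formula: PE = Rt * V / 1000 (kW)
Step 1 — PE (W) = 413234.4 * 14.75 = 6095207.4 W
Step 2 — PE (kW) = 6095207.4 / 1000 ≈ 6095.2 kW (5 s.f.)

6095.2 kW


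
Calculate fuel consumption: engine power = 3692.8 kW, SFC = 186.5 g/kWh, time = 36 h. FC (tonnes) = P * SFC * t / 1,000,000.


Formula: FC (tonnes) = P * SFC * t / 1,000,000
Step 1 — P * SFC * t = 3692.8 * 186.5 * 36 = 24793459.2 g
Step 2 — FC (tonnes) = 24793459.2 / 1,000,000 ≈ 24.793 tonnes (5 s.f.)

24.793 tonnes


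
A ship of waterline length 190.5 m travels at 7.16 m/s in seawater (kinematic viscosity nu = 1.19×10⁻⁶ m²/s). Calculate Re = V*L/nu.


Formula: Re = V * L / nu
Step 1 — V * L = 7.16 * 190.5 = 1363.98 m^2/s
Step 2 — Re = 1363.98 / 1.19e-6 = 1.15e+09

1.15e+09


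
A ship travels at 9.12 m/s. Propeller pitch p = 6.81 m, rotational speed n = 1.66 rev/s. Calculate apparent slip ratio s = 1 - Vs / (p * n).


Formula: s = 1 - Vs / (p * n)
Step 1 — p * n = 6.81 * 1.66 = 11.3046
Step 2 — Vs / (p*n) = 9.12 / 11.3046 = 0.806751 (6 d.p.)
Step 3 — s = 1 - 0.806751 = 0.193249

0.193249


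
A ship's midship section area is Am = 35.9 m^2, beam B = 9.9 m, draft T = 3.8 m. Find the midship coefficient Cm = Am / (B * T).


Formula: Cm = Am / (B * T)
Step 1 — B * T = 9.9 * 3.8 = 37.62 m^2
Step 2 — Cm = 35.9 / 37.62 ≈ 0.95428 (5 s.f.)

0.95428


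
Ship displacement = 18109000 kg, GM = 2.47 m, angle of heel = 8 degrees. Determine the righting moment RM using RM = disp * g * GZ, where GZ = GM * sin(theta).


Formula: GZ = GM * sin(theta); RM = disp * g * GZ
Step 1 — GZ = 2.47 * sin(8°) = 2.47 * 0.139173 = 0.343757 m
Step 2 — RM = 18109000 * 9.81 * 0.343757 ≈ 61068000 N·m (5 s.f.)

61068000 N·m


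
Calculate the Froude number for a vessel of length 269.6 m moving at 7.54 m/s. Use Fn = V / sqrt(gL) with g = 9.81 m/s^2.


Formula: Fn = V / sqrt(g * L)
Step 1 — g * L = 9.81 * 269.6 = 2644.776
Step 2 — sqrt(g * L) = sqrt(2644.776) = 51.427386
Step 3 — Fn = 7.54 / 51.427386 ≈ 0.14661 (5 s.f.)

0.14661


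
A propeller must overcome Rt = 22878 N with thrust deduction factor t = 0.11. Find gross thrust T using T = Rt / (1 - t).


Formula: T = Rt / (1 - t)
Step 1 — (1 - t) = 1 - 0.11 = 0.89
Step 2 — T = 22878 / 0.89 ≈ 25706 N (5 s.f.)

25706 N


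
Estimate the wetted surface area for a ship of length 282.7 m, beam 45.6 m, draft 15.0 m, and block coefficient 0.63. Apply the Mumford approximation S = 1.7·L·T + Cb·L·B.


Formula: S = 1.7*L*T + V/T with V = Cb*L*B*T, i.e. S = L * (1.7*T + Cb*B)
Step 1 — 1.7*T = 1.7 * 15.0 = 25.5 m
Step 2 — Cb*B = 0.63 * 45.6 = 28.728 m
Step 3 — 1.7*T + Cb*B = 25.5 + 28.728 = 54.228 m
Step 4 — S = 282.7 * 54.228 ≈ 15330 m^2 (5 s.f.)

15330 m^2


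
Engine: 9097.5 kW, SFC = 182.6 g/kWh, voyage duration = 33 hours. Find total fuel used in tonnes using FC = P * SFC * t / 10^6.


Formula: FC (tonnes) = P * SFC * t / 1,000,000
Step 1 — P * SFC * t = 9097.5 * 182.6 * 33 = 54819715.5 g
Step 2 — FC (tonnes) = 54819715.5 / 1,000,000 ≈ 54.820 tonnes (5 s.f.)

54.820 tonnes


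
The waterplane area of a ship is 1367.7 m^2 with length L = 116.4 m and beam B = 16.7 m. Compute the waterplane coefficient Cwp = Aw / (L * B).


Formula: Cwp = Aw / (L * B)
Step 1 — L * B = 116.4 * 16.7 = 1943.88 m^2
Step 2 — Cwp = 1367.7 / 1943.88 ≈ 0.70359 (5 s.f.)

0.70359


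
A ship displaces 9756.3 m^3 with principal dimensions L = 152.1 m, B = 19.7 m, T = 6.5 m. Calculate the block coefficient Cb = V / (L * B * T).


Formula: Cb = V / (L * B * T)
Step 1 — L * B * T = 152.1 * 19.7 * 6.5 = 19476.405 m^3
Step 2 — Cb = 9756.3 / 19476.405 ≈ 0.50093 (5 s.f.)

0.50093
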